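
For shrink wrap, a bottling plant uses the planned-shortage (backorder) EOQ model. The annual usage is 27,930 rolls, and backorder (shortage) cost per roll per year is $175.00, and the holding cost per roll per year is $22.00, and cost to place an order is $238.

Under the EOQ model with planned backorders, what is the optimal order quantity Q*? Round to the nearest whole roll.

Basic EOQ = √(2·27,930·238/22) = 777.370
Backorder adjustment √((H+b)/b) = √((22+175)/175) = 1.0610
Q* = 777.370 × 1.0610 ≈ 824.79

825 rolls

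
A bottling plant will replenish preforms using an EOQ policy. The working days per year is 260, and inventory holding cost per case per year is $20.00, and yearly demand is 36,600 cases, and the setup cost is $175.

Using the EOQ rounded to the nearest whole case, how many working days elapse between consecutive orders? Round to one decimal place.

5.7 days

2DS/H = 2·36,600·175/20 = 640,500.00
EOQ = √640,500.00 ≈ 800.31 → Q = 800 cases
T = Q/D × 260 days = 800/36,600 × 260 = 5.683 days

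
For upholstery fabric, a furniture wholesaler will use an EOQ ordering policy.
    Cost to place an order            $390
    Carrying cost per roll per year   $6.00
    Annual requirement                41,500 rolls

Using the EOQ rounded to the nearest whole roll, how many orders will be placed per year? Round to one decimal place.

17.9 orders per year

Optimal lot size Q* = (2 × 41,500 × $390 / $6)^½ ≈ 2,322.71 → Q = 2,323
Orders per year = D/Q = 41,500 / 2,323 = 17.865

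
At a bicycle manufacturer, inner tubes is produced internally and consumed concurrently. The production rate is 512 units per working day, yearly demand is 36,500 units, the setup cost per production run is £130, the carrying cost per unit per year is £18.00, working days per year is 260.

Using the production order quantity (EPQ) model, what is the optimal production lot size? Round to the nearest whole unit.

852 units

Daily demand d = 36,500/260 = 140.385; p = 512; 1 − d/p = 0.72581
EPQ = √(2DS / (H(1 − d/p)))
    = √(2 × 36,500 × 130 / (18 × 0.72581)) ≈ 852.29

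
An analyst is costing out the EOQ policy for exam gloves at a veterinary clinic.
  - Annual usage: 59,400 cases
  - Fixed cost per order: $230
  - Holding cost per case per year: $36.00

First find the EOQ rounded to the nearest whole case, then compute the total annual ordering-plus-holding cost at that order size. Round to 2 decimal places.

2DS/H = 2·59,400·230/36 = 759,000.00
EOQ = √759,000.00 ≈ 871.21 → Q = 871 cases
Ordering: D/Q × S = 59,400/871 × $230 = $15,685.42
Holding:  Q/2 × H = 871/2 × $36 = $15,678.00
Total = $15,685.42 + $15,678.00 = $31,363.42

$31,363.42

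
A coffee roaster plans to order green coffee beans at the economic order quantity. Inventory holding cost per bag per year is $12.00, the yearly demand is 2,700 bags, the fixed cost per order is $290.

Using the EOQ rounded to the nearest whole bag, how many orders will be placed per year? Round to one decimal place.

2DS/H = 2·2,700·290/12 = 130,500.00
EOQ = √130,500.00 ≈ 361.25 → Q = 361
Orders per year = D/Q = 2,700 / 361 = 7.479

7.5 orders per year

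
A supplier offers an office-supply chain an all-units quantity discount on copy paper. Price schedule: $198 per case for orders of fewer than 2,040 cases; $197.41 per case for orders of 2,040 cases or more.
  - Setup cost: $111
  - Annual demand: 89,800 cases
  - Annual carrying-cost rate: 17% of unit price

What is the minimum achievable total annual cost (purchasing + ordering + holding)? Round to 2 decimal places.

$17,766,535.07

H₁ = 17%×$198 = $33.6600;  H₂ = 17%×$197.41 = $33.5597
EOQ₁ = √(2×89,800×111/33.6600) = 769.59  (< 2,040, feasible at tier 1)
EOQ₂ = √(2×89,800×111/33.5597) = 770.74  (< 2,040 → use Q = 2,040 at tier-2 price)
TC(tier 1 (EOQ₁), Q≈769.6) = $17,806,304.29
TC(tier 2, Q≈2,040.0) = $17,766,535.07
Minimum at tier 2: $17,766,535.07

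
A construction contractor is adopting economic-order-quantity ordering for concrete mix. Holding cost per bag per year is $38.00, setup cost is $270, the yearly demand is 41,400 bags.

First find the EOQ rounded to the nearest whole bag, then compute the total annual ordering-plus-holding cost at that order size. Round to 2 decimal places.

$29,146.66

2DS/H = 2·41,400·270/38 = 588,315.79
EOQ = √588,315.79 ≈ 767.02 → Q = 767 bags
Annual ordering cost = (D/Q)·S = (41,400/767) × 270 = $14,573.66
Annual holding cost  = (Q/2)·H = (767/2) × 38 = $14,573.00
Total = $14,573.66 + $14,573.00 = $29,146.66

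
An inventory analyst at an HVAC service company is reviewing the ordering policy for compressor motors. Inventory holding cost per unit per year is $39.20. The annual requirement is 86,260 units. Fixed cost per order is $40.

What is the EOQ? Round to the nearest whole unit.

2DS/H = 2·86,260·40/39.2 = 176,040.82
EOQ = √176,040.82 ≈ 419.57

420 units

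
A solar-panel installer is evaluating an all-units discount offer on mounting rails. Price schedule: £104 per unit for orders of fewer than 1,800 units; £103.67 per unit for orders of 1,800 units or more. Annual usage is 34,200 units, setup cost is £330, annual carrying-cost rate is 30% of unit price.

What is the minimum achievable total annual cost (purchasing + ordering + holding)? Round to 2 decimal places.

H₁ = 30%×£104 = £31.2000;  H₂ = 30%×£103.67 = £31.1010
EOQ₁ = √(2×34,200×330/31.2000) = 850.57  (< 1,800, feasible at tier 1)
EOQ₂ = √(2×34,200×330/31.1010) = 851.92  (< 1,800 → use Q = 1,800 at tier-2 price)
TC(tier 1 (EOQ₁), Q≈850.6) = £3,583,337.64
TC(tier 2, Q≈1,800.0) = £3,579,774.90
Minimum at tier 2: £3,579,774.90

£3,579,774.90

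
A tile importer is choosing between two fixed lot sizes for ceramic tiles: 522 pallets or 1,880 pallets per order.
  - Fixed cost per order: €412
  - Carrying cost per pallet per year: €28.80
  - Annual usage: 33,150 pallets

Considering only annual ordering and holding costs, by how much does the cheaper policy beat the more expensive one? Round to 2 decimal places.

For each Q, cost = (D/Q)·S + (Q/2)·H.
TC(522) = (33,150/522)×412 + (522/2)×28.8 = €33,681.17
TC(1,880) = (33,150/1,880)×412 + (1,880/2)×28.8 = €34,336.79
Cheaper: Q = 522.  Difference = €655.62

€655.62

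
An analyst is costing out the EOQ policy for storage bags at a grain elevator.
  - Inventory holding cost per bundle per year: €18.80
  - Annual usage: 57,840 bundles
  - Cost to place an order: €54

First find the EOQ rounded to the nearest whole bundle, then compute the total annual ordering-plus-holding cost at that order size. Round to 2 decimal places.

€10,836.90

Q* = √(2·D·S / H) = √(2·57,840·54 / 18.8) = √332,272.3 ≈ 576.43 → Q = 576 bundles
Ordering: D/Q × S = 57,840/576 × €54 = €5,422.50
Holding:  Q/2 × H = 576/2 × €18.8 = €5,414.40
Total = €5,422.50 + €5,414.40 = €10,836.90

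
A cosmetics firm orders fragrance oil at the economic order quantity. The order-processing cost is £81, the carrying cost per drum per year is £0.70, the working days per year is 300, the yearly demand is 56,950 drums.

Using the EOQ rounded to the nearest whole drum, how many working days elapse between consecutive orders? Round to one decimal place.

19.1 days

Q* = √(2·D·S / H) = √(2·56,950·81 / 0.7) = √13,179,857.1 ≈ 3,630.41 → Q = 3,630 drums
Days between orders = 300 / (D/Q) = 300 / 15.689 ≈ 19.122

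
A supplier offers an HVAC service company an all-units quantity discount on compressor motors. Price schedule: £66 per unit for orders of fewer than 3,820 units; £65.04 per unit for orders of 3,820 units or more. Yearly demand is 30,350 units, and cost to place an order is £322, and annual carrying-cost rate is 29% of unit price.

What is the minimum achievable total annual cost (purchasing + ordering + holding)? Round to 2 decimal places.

H₁ = 29%×£66 = £19.1400;  H₂ = 29%×£65.04 = £18.8616
EOQ₁ = √(2×30,350×322/19.1400) = 1,010.53  (< 3,820, feasible at tier 1)
EOQ₂ = √(2×30,350×322/18.8616) = 1,017.97  (< 3,820 → use Q = 3,820 at tier-2 price)
TC(tier 1 (EOQ₁), Q≈1,010.5) = £2,022,441.64
TC(tier 2, Q≈3,820.0) = £2,012,547.95
Minimum at tier 2: £2,012,547.95

£2,012,547.95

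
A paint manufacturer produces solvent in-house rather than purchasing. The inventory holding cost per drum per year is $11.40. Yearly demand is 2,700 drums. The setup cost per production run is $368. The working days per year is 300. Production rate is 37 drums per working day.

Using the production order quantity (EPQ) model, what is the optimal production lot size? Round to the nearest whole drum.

d = 2,700/300 = 9.0000 drums/day;  effective holding cost H(1 − d/p) = 11.4·(1 − 9.0000/37) = 8.62703
Q* = √(2DS / H_eff) = √(2·2,700·368 / 8.62703) ≈ 479.94

480 drums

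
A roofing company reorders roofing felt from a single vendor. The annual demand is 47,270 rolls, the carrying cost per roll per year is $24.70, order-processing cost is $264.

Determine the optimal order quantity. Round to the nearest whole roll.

1,005 rolls

EOQ = √(2DS/H) = √(2 × 47,270 × 264 / 24.7)
    = √(1,010,468.02) ≈ 1,005.22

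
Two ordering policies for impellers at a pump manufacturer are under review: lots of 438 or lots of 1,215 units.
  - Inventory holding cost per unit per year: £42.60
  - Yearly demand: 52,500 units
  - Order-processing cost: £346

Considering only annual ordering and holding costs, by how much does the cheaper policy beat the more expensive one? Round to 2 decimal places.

For each Q, cost = (D/Q)·S + (Q/2)·H.
TC(438) = (52,500/438)×346 + (438/2)×42.6 = £50,802.00
TC(1,215) = (52,500/1,215)×346 + (1,215/2)×42.6 = £40,830.12
|ΔTC| = |£50,802.00 − £40,830.12| = £9,971.89

£9,971.89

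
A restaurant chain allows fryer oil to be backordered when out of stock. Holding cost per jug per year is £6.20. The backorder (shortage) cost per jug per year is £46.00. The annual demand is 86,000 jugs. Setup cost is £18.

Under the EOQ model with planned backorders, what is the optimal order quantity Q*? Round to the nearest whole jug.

Q* = √(2DS/H) · √((H + b)/b)
   = √(2 × 86,000 × 18 / 6.2) · √((6.2 + 46) / 46)
   = 706.650 × 1.0653 ≈ 752.77

753 jugs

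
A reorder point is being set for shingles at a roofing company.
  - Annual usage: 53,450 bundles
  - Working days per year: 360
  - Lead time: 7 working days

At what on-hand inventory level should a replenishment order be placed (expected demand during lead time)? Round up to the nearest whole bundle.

1,040 bundles

Daily demand d = 53,450 / 360 = 148.472 bundles/day
Demand during lead time = 148.472 × 7 = 1,039.31
Reorder point = 1,039.31 → round up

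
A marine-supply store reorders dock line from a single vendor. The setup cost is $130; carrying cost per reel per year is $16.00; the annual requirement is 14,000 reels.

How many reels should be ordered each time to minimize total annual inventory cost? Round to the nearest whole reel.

477 reels

EOQ = √(2DS/H) = √(2 × 14,000 × 130 / 16)
    = √(227,500.00) ≈ 476.97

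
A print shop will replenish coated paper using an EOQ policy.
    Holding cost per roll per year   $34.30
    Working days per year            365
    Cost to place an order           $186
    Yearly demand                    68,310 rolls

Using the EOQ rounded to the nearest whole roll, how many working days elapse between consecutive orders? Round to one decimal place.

4.6 days

Optimal lot size Q* = (2 × 68,310 × $186 / $34.3)^½ ≈ 860.73 → Q = 861 rolls
Cycle time = (working days × Q)/D = (365 × 861) / 68,310 = 4.601 days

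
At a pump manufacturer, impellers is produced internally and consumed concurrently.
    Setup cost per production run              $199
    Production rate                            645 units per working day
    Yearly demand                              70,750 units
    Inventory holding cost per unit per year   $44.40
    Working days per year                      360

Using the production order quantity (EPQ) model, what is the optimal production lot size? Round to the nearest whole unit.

955 units

Daily demand d = 70,750/360 = 196.528; p = 645; 1 − d/p = 0.69531
EPQ = √(2DS / (H(1 − d/p)))
    = √(2 × 70,750 × 199 / (44.4 × 0.69531)) ≈ 955.05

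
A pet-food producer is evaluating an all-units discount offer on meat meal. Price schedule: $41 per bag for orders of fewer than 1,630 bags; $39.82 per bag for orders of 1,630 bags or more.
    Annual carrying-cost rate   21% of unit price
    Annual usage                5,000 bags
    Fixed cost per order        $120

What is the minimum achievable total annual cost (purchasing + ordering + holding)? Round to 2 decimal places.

$206,283.29

H₁ = 21%×$41 = $8.6100;  H₂ = 21%×$39.82 = $8.3622
EOQ₁ = √(2×5,000×120/8.6100) = 373.33  (< 1,630, feasible at tier 1)
EOQ₂ = √(2×5,000×120/8.3622) = 378.82  (< 1,630 → use Q = 1,630 at tier-2 price)
TC(tier 1 (EOQ₁), Q≈373.3) = $208,214.34
TC(tier 2, Q≈1,630.0) = $206,283.29
Minimum at tier 2: $206,283.29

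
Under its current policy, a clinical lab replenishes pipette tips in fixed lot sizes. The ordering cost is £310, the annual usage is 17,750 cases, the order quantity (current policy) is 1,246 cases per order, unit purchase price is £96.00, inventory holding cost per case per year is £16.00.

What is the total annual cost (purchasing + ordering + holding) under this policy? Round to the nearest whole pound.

£1,718,384

Annual ordering cost = (D/Q)·S = (17,750/1,246) × 310 = £4,416.13
Annual holding cost  = (Q/2)·H = (1,246/2) × 16 = £9,968.00
Purchase cost = D·C = 17,750 × 96 = £1,704,000.00
Total = £4,416.13 + £9,968.00 + £1,704,000.00 = £1,718,384.13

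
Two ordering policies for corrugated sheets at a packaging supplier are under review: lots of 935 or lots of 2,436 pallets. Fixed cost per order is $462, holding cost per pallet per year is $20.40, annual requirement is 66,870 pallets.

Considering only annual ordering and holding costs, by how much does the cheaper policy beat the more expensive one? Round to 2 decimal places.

TC(Q) = (D/Q)S + (Q/2)H
TC(935) = (66,870/935)×462 + (935/2)×20.4 = $42,578.65
TC(2,436) = (66,870/2,436)×462 + (2,436/2)×20.4 = $37,529.44
Lots of 2,436 are cheaper by $5,049.21.

$5,049.21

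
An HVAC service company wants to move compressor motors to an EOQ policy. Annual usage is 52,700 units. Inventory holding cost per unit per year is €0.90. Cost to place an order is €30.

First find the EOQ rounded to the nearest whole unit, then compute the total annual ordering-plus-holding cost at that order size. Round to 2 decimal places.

€1,686.95

Q* = √(2·D·S / H) = √(2·52,700·30 / 0.9) = √3,513,333.3 ≈ 1,874.39 → Q = 1,874 units
Orders/yr = 52,700/1,874 = 28.122; ordering cost = 28.122 × €30 = €843.65
Average inventory = 1,874/2 = 937; holding cost = 937 × €0.9 = €843.30
Total = €843.65 + €843.30 = €1,686.95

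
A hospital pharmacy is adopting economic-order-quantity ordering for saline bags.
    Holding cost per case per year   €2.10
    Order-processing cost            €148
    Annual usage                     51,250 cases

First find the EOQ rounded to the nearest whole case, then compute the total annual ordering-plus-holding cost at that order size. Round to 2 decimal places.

EOQ = √(2DS/H) = √(2 × 51,250 × 148 / 2.1)
    = √(7,223,809.52) ≈ 2,687.71 → Q = 2,688 cases
Annual ordering cost = (D/Q)·S = (51,250/2,688) × 148 = €2,821.80
Annual holding cost  = (Q/2)·H = (2,688/2) × 2.1 = €2,822.40
Total = €2,821.80 + €2,822.40 = €5,644.20

€5,644.20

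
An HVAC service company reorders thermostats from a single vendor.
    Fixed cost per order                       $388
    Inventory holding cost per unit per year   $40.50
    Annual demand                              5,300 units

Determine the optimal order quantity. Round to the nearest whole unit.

319 units

Optimal lot size Q* = (2 × 5,300 × $388 / $40.5)^½ ≈ 318.67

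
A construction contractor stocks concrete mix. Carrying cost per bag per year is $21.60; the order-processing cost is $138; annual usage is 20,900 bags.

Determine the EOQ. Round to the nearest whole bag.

517 bags

Q* = √(2·D·S / H) = √(2·20,900·138 / 21.6) = √267,055.6 ≈ 516.77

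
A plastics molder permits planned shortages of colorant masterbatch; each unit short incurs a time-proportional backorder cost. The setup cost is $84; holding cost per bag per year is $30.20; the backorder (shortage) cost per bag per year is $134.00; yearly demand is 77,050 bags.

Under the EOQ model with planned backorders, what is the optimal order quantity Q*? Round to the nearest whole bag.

Basic EOQ = √(2·77,050·84/30.2) = 654.693
Backorder adjustment √((H+b)/b) = √((30.2+134)/134) = 1.1070
Q* = 654.693 × 1.1070 ≈ 724.72

725 bags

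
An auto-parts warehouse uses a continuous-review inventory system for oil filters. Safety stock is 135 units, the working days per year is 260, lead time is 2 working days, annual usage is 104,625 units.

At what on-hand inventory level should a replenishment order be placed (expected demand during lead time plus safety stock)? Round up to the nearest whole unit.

Daily demand d = 104,625 / 260 = 402.404 units/day
Demand during lead time = 402.404 × 2 = 804.81
Reorder point = 804.81 + 135 = 939.81 → round up

940 units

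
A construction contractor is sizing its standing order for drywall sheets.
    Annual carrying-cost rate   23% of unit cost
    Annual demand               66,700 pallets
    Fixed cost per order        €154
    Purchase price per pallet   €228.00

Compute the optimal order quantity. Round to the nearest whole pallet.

Carrying cost H = €228 × 23% = €52.4400/pallet/yr
EOQ = √(2DS/H) = √(2 × 66,700 × 154 / 52.44)
    = √(391,754.39) ≈ 625.90

626 pallets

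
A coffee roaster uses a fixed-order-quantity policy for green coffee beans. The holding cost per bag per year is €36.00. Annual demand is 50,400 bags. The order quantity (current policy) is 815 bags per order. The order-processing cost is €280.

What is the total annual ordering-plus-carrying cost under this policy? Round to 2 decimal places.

€31,985.34

Orders/yr = 50,400/815 = 61.840; ordering cost = 61.840 × €280 = €17,315.34
Average inventory = 815/2 = 407.5; holding cost = 407.5 × €36 = €14,670.00
Total = €17,315.34 + €14,670.00 = €31,985.34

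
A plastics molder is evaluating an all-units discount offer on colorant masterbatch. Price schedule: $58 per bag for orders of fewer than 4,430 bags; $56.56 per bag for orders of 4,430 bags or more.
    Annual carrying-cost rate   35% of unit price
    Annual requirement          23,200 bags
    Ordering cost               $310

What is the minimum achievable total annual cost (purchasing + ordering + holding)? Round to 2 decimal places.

H₁ = 35%×$58 = $20.3000;  H₂ = 35%×$56.56 = $19.7960
EOQ₁ = √(2×23,200×310/20.3000) = 841.77  (< 4,430, feasible at tier 1)
EOQ₂ = √(2×23,200×310/19.7960) = 852.42  (< 4,430 → use Q = 4,430 at tier-2 price)
TC(tier 1 (EOQ₁), Q≈841.8) = $1,362,687.87
TC(tier 2, Q≈4,430.0) = $1,357,663.62
Minimum at tier 2: $1,357,663.62

$1,357,663.62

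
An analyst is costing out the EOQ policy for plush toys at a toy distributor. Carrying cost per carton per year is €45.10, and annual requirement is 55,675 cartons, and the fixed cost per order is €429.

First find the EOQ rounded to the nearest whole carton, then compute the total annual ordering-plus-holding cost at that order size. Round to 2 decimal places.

€46,415.39

2DS/H = 2·55,675·429/45.1 = 1,059,182.93
EOQ = √1,059,182.93 ≈ 1,029.17 → Q = 1,029 cartons
Annual ordering cost = (D/Q)·S = (55,675/1,029) × 429 = €23,211.44
Annual holding cost  = (Q/2)·H = (1,029/2) × 45.1 = €23,203.95
Total = €23,211.44 + €23,203.95 = €46,415.39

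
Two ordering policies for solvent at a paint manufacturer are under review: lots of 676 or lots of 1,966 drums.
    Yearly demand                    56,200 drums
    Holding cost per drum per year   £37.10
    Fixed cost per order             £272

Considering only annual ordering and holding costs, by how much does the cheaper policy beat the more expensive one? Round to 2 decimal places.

For each Q, cost = (D/Q)·S + (Q/2)·H.
TC(676) = (56,200/676)×272 + (676/2)×37.1 = £35,152.82
TC(1,966) = (56,200/1,966)×272 + (1,966/2)×37.1 = £44,244.68
Lots of 676 are cheaper by £9,091.86.

£9,091.86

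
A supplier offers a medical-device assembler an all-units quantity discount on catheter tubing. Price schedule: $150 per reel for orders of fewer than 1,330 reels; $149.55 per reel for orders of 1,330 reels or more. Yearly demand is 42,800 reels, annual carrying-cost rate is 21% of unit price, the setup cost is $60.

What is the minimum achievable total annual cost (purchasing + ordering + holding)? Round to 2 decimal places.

H₁ = 21%×$150 = $31.5000;  H₂ = 21%×$149.55 = $31.4055
EOQ₁ = √(2×42,800×60/31.5000) = 403.79  (< 1,330, feasible at tier 1)
EOQ₂ = √(2×42,800×60/31.4055) = 404.40  (< 1,330 → use Q = 1,330 at tier-2 price)
TC(tier 1 (EOQ₁), Q≈403.8) = $6,432,719.43
TC(tier 2, Q≈1,330.0) = $6,423,555.48
Minimum at tier 2: $6,423,555.48

$6,423,555.48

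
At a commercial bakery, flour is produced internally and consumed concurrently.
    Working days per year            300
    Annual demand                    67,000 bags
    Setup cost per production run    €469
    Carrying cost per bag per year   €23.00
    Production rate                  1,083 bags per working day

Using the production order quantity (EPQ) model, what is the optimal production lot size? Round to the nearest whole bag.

Daily demand d = 67,000/300 = 223.333; p = 1083; 1 − d/p = 0.79378
EPQ = √(2DS / (H(1 − d/p)))
    = √(2 × 67,000 × 469 / (23 × 0.79378)) ≈ 1,855.34

1,855 bags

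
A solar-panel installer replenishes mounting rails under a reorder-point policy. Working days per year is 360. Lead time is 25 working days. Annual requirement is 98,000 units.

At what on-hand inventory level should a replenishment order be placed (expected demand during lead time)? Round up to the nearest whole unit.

Daily demand d = 98,000 / 360 = 272.222 units/day
Demand during lead time = 272.222 × 25 = 6,805.56
Reorder point = 6,805.56 → round up

6,806 units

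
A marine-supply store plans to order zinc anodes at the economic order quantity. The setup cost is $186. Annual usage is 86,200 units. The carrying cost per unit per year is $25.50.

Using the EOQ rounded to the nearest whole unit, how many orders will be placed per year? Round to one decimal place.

76.9 orders per year

Q* = √(2·D·S / H) = √(2·86,200·186 / 25.5) = √1,257,505.9 ≈ 1,121.39 → Q = 1,121
Orders per year = D/Q = 86,200 / 1,121 = 76.896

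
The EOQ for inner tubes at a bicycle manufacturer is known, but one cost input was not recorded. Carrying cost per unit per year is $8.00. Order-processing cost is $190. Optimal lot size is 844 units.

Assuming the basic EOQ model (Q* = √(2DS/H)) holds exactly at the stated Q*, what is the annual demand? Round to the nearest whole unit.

14,997 units per year

Since Q* = (2DS/H)^½, squaring gives Q*²·H = 2DS.
D = Q²H / (2S) = 844² × 8 / (2 × 190) = 14,996.55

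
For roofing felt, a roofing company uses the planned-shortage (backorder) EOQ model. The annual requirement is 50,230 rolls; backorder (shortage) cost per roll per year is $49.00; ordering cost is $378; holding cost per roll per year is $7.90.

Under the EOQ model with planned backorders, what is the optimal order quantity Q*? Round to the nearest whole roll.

Q* = √(2DS/H) · √((H + b)/b)
   = √(2 × 50,230 × 378 / 7.9) · √((7.9 + 49) / 49)
   = 2,192.446 × 1.0776 ≈ 2,362.58

2,363 rolls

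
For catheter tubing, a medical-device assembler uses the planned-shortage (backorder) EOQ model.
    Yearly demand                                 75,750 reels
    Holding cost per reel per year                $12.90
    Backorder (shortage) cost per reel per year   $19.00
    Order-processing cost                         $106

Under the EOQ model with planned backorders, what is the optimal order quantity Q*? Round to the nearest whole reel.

1,446 reels

Basic EOQ = √(2·75,750·106/12.9) = 1,115.744
Backorder adjustment √((H+b)/b) = √((12.9+19)/19) = 1.2957
Q* = 1,115.744 × 1.2957 ≈ 1,445.72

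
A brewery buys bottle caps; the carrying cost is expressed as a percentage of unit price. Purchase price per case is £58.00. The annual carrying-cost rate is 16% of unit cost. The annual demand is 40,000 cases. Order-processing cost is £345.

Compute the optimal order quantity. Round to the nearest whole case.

Holding cost per case per year: H = 16% × £58 = £9.2800
EOQ = √(2DS/H) = √(2 × 40,000 × 345 / 9.28)
    = √(2,974,137.93) ≈ 1,724.57

1,725 cases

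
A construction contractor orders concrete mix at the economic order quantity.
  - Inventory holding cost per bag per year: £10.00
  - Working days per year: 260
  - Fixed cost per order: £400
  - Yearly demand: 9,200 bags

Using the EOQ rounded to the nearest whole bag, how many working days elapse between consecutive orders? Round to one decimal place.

Optimal lot size Q* = (2 × 9,200 × £400 / £10)^½ ≈ 857.90 → Q = 858 bags
Cycle time = (working days × Q)/D = (260 × 858) / 9,200 = 24.248 days

24.2 days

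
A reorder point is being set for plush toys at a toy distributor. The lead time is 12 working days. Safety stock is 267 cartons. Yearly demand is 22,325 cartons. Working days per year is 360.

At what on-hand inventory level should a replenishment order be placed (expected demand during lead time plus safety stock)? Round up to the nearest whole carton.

Daily demand d = 22,325 / 360 = 62.014 cartons/day
Demand during lead time = 62.014 × 12 = 744.17
Reorder point = 744.17 + 267 = 1,011.17 → round up

1,012 cartons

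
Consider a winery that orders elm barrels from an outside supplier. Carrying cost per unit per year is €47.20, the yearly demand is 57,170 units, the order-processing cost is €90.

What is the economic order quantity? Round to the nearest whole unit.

Q* = √(2·D·S / H) = √(2·57,170·90 / 47.2) = √218,021.2 ≈ 466.93

467 units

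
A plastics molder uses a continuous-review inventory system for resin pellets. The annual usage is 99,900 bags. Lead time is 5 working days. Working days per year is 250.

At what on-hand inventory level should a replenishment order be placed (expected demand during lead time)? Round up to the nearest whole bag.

Daily demand d = 99,900 / 250 = 399.600 bags/day
Demand during lead time = 399.600 × 5 = 1,998.00
Reorder point = 1,998.00 → round up

1,998 bags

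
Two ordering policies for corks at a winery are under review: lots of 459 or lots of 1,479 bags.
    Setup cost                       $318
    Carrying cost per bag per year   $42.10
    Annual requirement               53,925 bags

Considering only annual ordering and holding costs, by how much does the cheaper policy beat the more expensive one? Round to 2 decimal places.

For each Q, cost = (D/Q)·S + (Q/2)·H.
TC(459) = (53,925/459)×318 + (459/2)×42.1 = $47,021.75
TC(1,479) = (53,925/1,479)×318 + (1,479/2)×42.1 = $42,727.37
Lots of 1,479 are cheaper by $4,294.38.

$4,294.38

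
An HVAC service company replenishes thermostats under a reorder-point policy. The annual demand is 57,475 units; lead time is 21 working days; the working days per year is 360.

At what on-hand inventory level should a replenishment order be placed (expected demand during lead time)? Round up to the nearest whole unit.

3,353 units

Daily demand d = 57,475 / 360 = 159.653 units/day
Demand during lead time = 159.653 × 21 = 3,352.71
Reorder point = 3,352.71 → round up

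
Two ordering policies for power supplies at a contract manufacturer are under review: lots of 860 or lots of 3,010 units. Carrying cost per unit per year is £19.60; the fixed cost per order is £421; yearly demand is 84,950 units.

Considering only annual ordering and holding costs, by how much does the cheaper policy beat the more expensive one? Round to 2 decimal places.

Annual cost at Q: ordering D·S/Q plus holding Q·H/2.
TC(860) = (84,950/860)×421 + (860/2)×19.6 = £50,013.99
TC(3,010) = (84,950/3,010)×421 + (3,010/2)×19.6 = £41,379.71
|ΔTC| = |£50,013.99 − £41,379.71| = £8,634.28

£8,634.28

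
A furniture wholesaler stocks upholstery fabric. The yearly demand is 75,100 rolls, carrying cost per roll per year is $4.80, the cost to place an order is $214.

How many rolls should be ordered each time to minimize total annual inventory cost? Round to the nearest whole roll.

2,588 rolls

2DS/H = 2·75,100·214/4.8 = 6,696,416.67
EOQ = √6,696,416.67 ≈ 2,587.74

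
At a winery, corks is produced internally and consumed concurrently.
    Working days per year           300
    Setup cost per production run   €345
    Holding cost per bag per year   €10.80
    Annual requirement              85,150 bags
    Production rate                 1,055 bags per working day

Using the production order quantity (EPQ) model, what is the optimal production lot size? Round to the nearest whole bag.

2,728 bags

Daily demand d = 85,150/300 = 283.833; p = 1055; 1 − d/p = 0.73096
EPQ = √(2DS / (H(1 − d/p)))
    = √(2 × 85,150 × 345 / (10.8 × 0.73096)) ≈ 2,728.08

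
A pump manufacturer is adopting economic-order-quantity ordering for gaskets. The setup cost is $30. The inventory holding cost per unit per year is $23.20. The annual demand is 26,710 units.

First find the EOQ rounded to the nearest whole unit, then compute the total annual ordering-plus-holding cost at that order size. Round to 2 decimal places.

$6,097.57

Optimal lot size Q* = (2 × 26,710 × $30 / $23.2)^½ ≈ 262.83 → Q = 263 units
Annual ordering cost = (D/Q)·S = (26,710/263) × 30 = $3,046.77
Annual holding cost  = (Q/2)·H = (263/2) × 23.2 = $3,050.80
Total = $3,046.77 + $3,050.80 = $6,097.57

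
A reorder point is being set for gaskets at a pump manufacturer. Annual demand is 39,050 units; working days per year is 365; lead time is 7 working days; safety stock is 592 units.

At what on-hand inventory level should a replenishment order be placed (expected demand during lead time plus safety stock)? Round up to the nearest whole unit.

Daily demand d = 39,050 / 365 = 106.986 units/day
Demand during lead time = 106.986 × 7 = 748.90
Reorder point = 748.90 + 592 = 1,340.90 → round up

1,341 units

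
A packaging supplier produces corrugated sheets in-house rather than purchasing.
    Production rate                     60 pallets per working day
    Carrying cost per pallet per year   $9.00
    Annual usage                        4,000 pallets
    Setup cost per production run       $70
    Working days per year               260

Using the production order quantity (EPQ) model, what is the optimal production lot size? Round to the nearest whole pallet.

Daily demand d = 4,000/260 = 15.385; p = 60; 1 − d/p = 0.74359
EPQ = √(2DS / (H(1 − d/p)))
    = √(2 × 4,000 × 70 / (9 × 0.74359)) ≈ 289.27

289 pallets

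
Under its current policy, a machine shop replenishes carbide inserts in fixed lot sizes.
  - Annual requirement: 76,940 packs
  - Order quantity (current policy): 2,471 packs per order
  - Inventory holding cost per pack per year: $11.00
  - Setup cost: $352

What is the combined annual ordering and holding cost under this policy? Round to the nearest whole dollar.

$24,551

Ordering: D/Q × S = 76,940/2,471 × $352 = $10,960.29
Holding:  Q/2 × H = 2,471/2 × $11 = $13,590.50
Total = $10,960.29 + $13,590.50 = $24,550.79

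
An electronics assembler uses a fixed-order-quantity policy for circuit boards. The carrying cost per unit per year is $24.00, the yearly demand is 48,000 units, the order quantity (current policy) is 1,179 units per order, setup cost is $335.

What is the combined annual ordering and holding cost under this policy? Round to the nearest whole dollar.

$27,787

Annual ordering cost = (D/Q)·S = (48,000/1,179) × 335 = $13,638.68
Annual holding cost  = (Q/2)·H = (1,179/2) × 24 = $14,148.00
Total = $13,638.68 + $14,148.00 = $27,786.68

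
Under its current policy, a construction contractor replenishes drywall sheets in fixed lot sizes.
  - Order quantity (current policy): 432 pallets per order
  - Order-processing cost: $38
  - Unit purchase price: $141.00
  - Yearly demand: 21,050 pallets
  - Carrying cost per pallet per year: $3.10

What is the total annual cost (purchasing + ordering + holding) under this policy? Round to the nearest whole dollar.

$2,970,571

Annual ordering cost = (D/Q)·S = (21,050/432) × 38 = $1,851.62
Annual holding cost  = (Q/2)·H = (432/2) × 3.1 = $669.60
Purchase cost = D·C = 21,050 × 141 = $2,968,050.00
Total = $1,851.62 + $669.60 + $2,968,050.00 = $2,970,571.22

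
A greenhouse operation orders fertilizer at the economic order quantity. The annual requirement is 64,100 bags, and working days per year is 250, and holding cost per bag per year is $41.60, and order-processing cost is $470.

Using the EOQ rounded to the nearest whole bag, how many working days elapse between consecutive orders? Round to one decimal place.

4.7 days

Optimal lot size Q* = (2 × 64,100 × $470 / $41.6)^½ ≈ 1,203.50 → Q = 1,204 bags
T = Q/D × 250 days = 1,204/64,100 × 250 = 4.696 days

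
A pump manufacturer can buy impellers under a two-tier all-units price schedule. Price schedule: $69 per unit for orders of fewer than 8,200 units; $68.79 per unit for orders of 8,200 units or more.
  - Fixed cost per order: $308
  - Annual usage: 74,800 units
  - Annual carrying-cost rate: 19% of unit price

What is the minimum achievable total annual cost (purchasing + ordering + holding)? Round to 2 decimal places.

$5,185,777.77

H₁ = 19%×$69 = $13.1100;  H₂ = 19%×$68.79 = $13.0701
EOQ₁ = √(2×74,800×308/13.1100) = 1,874.73  (< 8,200, feasible at tier 1)
EOQ₂ = √(2×74,800×308/13.0701) = 1,877.59  (< 8,200 → use Q = 8,200 at tier-2 price)
TC(tier 1 (EOQ₁), Q≈1,874.7) = $5,185,777.77
TC(tier 2, Q≈8,200.0) = $5,201,888.97
Minimum at tier 1 (EOQ₁): $5,185,777.77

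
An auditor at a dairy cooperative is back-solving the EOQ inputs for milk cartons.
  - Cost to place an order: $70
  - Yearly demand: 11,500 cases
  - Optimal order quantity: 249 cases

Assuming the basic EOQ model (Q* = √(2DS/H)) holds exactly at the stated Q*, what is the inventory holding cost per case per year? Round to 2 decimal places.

$25.97

Since Q* = (2DS/H)^½, squaring gives Q*²·H = 2DS.
H = 2DS / Q² = 2 × 11,500 × 70 / 249² = 25.9673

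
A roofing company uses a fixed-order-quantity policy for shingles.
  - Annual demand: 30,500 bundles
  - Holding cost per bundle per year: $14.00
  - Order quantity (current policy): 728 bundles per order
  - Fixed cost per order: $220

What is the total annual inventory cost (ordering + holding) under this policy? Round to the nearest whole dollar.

Ordering: D/Q × S = 30,500/728 × $220 = $9,217.03
Holding:  Q/2 × H = 728/2 × $14 = $5,096.00
Total = $9,217.03 + $5,096.00 = $14,313.03

$14,313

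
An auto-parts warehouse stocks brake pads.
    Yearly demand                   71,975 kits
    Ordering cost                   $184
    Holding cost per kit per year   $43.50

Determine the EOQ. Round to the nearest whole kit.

780 kits

EOQ = √(2DS/H) = √(2 × 71,975 × 184 / 43.5)
    = √(608,891.95) ≈ 780.32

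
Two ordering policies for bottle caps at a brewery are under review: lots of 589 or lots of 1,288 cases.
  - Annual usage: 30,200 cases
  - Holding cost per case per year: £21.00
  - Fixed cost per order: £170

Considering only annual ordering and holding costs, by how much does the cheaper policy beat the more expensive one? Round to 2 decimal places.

£2,609.06

TC(Q) = (D/Q)S + (Q/2)H
TC(589) = (30,200/589)×170 + (589/2)×21 = £14,900.97
TC(1,288) = (30,200/1,288)×170 + (1,288/2)×21 = £17,510.02
|ΔTC| = |£14,900.97 − £17,510.02| = £2,609.06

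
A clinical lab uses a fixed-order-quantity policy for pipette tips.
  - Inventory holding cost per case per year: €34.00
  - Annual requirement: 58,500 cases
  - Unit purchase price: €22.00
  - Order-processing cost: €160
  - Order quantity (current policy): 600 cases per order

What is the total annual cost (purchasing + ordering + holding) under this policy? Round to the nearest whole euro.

Ordering: D/Q × S = 58,500/600 × €160 = €15,600.00
Holding:  Q/2 × H = 600/2 × €34 = €10,200.00
Purchase cost = D·C = 58,500 × 22 = €1,287,000.00
Total = €15,600.00 + €10,200.00 + €1,287,000.00 = €1,312,800.00

€1,312,800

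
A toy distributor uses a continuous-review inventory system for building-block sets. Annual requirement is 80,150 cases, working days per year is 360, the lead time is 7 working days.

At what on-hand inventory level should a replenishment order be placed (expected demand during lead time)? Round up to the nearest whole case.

1,559 cases

Daily demand d = 80,150 / 360 = 222.639 cases/day
Demand during lead time = 222.639 × 7 = 1,558.47
Reorder point = 1,558.47 → round up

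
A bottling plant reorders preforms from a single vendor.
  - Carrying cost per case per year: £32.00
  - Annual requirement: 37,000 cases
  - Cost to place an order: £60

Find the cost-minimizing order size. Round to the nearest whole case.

Optimal lot size Q* = (2 × 37,000 × £60 / £32)^½ ≈ 372.49

372 cases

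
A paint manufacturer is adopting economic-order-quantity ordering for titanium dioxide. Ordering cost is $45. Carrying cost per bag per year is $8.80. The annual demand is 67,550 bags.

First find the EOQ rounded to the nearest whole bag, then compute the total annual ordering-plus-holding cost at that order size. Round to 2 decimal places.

Optimal lot size Q* = (2 × 67,550 × $45 / $8.8)^½ ≈ 831.18 → Q = 831 bags
Ordering: D/Q × S = 67,550/831 × $45 = $3,657.94
Holding:  Q/2 × H = 831/2 × $8.8 = $3,656.40
Total = $3,657.94 + $3,656.40 = $7,314.34

$7,314.34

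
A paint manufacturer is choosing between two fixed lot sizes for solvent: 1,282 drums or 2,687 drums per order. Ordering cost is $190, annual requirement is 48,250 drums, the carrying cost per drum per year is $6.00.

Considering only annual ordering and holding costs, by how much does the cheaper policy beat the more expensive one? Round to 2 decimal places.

Annual cost at Q: ordering D·S/Q plus holding Q·H/2.
TC(1,282) = (48,250/1,282)×190 + (1,282/2)×6 = $10,996.94
TC(2,687) = (48,250/2,687)×190 + (2,687/2)×6 = $11,472.80
Cheaper: Q = 1,282.  Difference = $475.86

$475.86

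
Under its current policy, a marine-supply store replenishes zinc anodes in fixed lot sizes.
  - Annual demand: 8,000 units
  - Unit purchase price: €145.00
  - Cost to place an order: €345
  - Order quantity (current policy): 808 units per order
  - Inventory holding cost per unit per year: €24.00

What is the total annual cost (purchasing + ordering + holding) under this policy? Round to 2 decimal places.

Orders/yr = 8,000/808 = 9.901; ordering cost = 9.901 × €345 = €3,415.84
Average inventory = 808/2 = 404; holding cost = 404 × €24 = €9,696.00
Purchase cost = D·C = 8,000 × 145 = €1,160,000.00
Total = €3,415.84 + €9,696.00 + €1,160,000.00 = €1,173,111.84

€1,173,111.84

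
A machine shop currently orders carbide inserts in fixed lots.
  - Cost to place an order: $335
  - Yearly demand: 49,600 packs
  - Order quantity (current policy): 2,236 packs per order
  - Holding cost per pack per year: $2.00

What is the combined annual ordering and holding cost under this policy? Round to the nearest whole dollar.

Ordering: D/Q × S = 49,600/2,236 × $335 = $7,431.13
Holding:  Q/2 × H = 2,236/2 × $2 = $2,236.00
Total = $7,431.13 + $2,236.00 = $9,667.13

$9,667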